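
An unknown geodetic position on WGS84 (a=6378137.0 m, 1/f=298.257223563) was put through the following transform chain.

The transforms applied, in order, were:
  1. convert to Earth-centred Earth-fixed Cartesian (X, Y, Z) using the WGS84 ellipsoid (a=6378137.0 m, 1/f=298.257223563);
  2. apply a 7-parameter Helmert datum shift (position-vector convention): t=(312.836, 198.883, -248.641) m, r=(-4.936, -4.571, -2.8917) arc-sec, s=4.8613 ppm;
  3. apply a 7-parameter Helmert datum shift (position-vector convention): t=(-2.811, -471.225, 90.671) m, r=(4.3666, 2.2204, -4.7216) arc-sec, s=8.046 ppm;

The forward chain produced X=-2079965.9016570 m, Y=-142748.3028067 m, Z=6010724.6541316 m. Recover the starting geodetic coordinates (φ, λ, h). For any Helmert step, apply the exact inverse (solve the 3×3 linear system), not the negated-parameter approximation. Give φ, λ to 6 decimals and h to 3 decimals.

φ=70.987988°, λ=-176.079291°, h=3155.164 m

start: X=-2079965.9017, Y=-142748.3028, Z=6010724.6541 m
→ Helmert⁻¹: X=-2080007.8030, Y=-142196.3035, Z=6010566.2414
→ Helmert⁻¹: X=-2080175.3223, Y=-142567.4985, Z=6010828.3489
→ geod (Bowring, a=6378137.000): φ=70.98798800°, λ=-176.07929100°, h=3155.1640 m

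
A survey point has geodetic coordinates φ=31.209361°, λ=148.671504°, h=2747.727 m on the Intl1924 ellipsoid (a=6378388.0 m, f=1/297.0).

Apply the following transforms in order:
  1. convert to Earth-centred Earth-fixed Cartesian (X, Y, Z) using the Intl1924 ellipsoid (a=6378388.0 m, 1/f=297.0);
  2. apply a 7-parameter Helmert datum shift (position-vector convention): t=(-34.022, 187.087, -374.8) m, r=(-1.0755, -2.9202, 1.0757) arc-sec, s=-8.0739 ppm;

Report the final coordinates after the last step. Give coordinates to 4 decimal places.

start: φ=31.209361°, λ=148.671504°, h=2747.727 m
→ ECEF (a=6378388.000, f=1/297.0): X=-4666142.3409, Y=2840238.5822, Z=3287240.3027
→ Helmert 7p (PV): X=-4666200.0399, Y=2840395.5431, Z=3286758.0920

X=-4666200.0399 m, Y=2840395.5431 m, Z=3286758.0920 m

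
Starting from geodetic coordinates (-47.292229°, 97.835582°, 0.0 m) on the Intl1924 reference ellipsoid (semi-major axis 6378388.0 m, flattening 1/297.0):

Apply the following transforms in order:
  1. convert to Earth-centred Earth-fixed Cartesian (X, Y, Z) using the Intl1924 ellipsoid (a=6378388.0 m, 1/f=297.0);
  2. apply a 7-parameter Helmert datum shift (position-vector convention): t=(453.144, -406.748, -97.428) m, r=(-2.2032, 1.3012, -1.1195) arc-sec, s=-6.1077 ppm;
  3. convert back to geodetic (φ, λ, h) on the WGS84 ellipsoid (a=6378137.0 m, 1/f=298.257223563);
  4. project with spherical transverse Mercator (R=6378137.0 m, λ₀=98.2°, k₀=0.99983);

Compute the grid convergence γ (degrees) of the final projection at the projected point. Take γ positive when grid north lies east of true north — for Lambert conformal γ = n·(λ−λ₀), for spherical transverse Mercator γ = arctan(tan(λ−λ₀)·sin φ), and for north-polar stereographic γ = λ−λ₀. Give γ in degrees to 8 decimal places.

0.27150123

start: φ=-47.292229°, λ=97.835582°, h=0.000 m
→ ECEF (a=6378388.000, f=1/297.0): X=-590867.9775, Y=4293609.0689, Z=-4663947.4366
→ Helmert 7p (PV): X=-590417.3432, Y=4293129.4865, Z=-4664058.5127
→ geod (Bowring, a=6378137.000): φ=-47.29563343°, λ=97.83054402°, h=-80.5289 m
→ into tm (λ₀=98.2°): φ=-47.29563343°, λ−λ₀=-0.36945598°
convergence γ = 0.27150123°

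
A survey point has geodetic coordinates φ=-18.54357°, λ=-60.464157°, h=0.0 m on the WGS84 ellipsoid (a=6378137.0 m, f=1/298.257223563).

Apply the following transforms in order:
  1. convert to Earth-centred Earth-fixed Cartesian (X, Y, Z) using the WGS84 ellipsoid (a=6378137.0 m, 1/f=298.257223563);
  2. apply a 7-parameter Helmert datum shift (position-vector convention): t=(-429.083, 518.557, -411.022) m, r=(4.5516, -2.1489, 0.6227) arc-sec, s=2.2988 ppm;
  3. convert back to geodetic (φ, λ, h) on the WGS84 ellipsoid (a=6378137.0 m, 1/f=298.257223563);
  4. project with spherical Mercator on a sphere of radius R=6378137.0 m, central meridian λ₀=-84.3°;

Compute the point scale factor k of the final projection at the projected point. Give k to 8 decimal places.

start: φ=-18.543570°, λ=-60.464157°, h=0.000 m
→ ECEF (a=6378137.000, f=1/298.257223563): X=2981985.5561, Y=-5262956.8772, Z=-2015515.0161
→ Helmert 7p (PV): X=2981600.2146, Y=-5262396.9402, Z=-2016015.7413
→ geod (Bowring, a=6378137.000): φ=-18.54980495°, λ=-60.46471812°, h=-482.6961 m
→ into merc (λ₀=-84.3°): φ=-18.54980495°, λ−λ₀=23.83528188°
scale k = 1.05479950

1.05479950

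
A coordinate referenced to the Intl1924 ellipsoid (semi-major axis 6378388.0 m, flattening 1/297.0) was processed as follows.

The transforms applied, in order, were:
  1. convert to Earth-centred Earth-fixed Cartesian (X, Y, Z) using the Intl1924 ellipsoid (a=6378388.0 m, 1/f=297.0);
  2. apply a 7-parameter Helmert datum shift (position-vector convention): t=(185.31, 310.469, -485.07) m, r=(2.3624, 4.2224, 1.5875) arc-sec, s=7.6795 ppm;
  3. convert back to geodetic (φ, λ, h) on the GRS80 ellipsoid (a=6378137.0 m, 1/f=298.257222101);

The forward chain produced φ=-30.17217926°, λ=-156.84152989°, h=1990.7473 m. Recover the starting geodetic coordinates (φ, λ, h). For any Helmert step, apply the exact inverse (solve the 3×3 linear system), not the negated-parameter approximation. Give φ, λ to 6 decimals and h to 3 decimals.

start: φ=-30.172179°, λ=-156.841530°, h=1990.747 m
→ ECEF (a=6378137.000, f=1/298.257222101): X=-5075578.4216, Y=-2171042.2764, Z=-3187889.5246
→ Helmert⁻¹: X=-5075676.2143, Y=-2171333.5129, Z=-3187459.0113
→ geod (Bowring, a=6378388.000): φ=-30.16861100°, λ=-156.83915000°, h=1723.1600 m

φ=-30.168611°, λ=-156.839150°, h=1723.160 m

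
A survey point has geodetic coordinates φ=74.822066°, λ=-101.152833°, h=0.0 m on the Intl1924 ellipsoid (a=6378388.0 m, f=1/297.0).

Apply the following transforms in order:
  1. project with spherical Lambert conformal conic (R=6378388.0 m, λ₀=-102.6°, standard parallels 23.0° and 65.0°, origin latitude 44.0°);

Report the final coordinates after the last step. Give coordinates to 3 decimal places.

E=47385.186 m, N=3377800.616 m

start: φ=74.822066°, λ=-101.152833°, h=0.000 m
→ lcc (R=6378388.0, λ₀=-102.6°): E=47385.1864, N=3377800.6160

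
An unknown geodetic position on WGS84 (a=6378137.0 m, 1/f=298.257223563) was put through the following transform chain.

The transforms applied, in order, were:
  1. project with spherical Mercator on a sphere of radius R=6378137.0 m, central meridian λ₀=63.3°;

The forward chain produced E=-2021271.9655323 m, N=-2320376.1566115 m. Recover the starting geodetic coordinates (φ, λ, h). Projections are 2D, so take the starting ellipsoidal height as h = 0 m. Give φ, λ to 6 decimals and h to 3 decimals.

start: E=-2021271.9655, N=-2320376.1566 m
→ merc⁻¹: φ=-20.39915000°, λ=45.14260500°

φ=-20.399150°, λ=45.142605°, h=0.000 m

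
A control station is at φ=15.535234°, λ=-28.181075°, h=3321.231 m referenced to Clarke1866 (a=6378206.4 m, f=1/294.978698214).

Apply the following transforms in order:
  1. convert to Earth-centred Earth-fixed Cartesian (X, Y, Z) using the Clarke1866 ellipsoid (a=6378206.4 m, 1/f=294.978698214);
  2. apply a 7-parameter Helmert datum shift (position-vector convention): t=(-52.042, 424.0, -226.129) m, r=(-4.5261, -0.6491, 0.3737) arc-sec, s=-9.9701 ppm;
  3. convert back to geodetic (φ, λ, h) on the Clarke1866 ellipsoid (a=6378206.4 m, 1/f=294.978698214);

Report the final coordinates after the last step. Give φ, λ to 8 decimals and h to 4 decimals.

start: φ=15.535234°, λ=-28.181075°, h=3321.231 m
→ ECEF (a=6378206.400, f=1/294.978698214): X=5420867.3324, Y=-2904338.6497, Z=1698019.6414
→ Helmert 7p (PV): X=5420761.1622, Y=-2903838.6125, Z=1697857.3716
→ geod (Bowring, a=6378206.400): φ=15.53461943°, λ=-28.17743554°, h=2960.0968 m

φ=15.53461943°, λ=-28.17743554°, h=2960.0968 m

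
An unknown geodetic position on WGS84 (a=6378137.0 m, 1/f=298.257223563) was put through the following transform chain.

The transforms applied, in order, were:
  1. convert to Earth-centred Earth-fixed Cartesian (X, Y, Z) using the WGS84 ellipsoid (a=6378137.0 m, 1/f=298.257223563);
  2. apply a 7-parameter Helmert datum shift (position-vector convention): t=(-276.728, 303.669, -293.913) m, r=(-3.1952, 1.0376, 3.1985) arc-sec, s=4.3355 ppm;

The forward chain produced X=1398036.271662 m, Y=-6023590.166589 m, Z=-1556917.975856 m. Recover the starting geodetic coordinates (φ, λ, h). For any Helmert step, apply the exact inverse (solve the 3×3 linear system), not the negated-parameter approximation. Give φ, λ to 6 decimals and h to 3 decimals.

φ=-14.220895°, λ=-76.932270°, h=78.568 m

start: X=1398036.2717, Y=-6023590.1666, Z=-1556917.9759 m
→ Helmert⁻¹: X=1398221.3575, Y=-6023865.2865, Z=-1556703.5948
→ geod (Bowring, a=6378137.000): φ=-14.22089500°, λ=-76.93227000°, h=78.5680 m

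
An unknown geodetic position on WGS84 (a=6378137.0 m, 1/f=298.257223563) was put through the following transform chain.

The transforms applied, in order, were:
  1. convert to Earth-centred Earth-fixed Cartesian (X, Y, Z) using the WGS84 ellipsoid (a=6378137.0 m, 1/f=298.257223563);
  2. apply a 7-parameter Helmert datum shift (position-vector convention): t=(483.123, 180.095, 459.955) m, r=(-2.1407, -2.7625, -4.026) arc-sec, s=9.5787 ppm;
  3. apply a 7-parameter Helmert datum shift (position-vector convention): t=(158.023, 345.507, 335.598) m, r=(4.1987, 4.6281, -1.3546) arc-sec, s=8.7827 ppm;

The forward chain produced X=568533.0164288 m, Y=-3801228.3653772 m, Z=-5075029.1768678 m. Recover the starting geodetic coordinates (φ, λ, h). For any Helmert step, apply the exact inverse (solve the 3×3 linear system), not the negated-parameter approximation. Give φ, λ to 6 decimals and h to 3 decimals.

start: X=568533.0164, Y=-3801228.3654, Z=-5075029.1769 m
→ Helmert⁻¹: X=568508.8444, Y=-3801640.0618, Z=-5075230.0581
→ Helmert⁻¹: X=568026.5061, Y=-3801719.9760, Z=-5075688.4585
→ geod (Bowring, a=6378137.000): φ=-53.04760200°, λ=-81.50212800°, h=2450.9190 m

φ=-53.047602°, λ=-81.502128°, h=2450.919 m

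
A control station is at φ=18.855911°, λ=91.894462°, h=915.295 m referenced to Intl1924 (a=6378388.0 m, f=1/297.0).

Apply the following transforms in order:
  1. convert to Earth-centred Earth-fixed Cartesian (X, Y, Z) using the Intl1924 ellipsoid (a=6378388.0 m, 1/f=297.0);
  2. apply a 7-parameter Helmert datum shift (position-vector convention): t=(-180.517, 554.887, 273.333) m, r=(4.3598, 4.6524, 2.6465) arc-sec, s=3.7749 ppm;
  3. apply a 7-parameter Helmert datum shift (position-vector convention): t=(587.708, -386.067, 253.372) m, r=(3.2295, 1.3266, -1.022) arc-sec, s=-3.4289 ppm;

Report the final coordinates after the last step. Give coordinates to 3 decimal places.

X=-199224.210 m, Y=6035867.180 m, Z=2049338.908 m

start: φ=18.855911°, λ=91.894462°, h=915.295 m
→ ECEF (a=6378388.000, f=1/297.0): X=-199643.1839, Y=6035773.2267, Z=2048583.6184
→ Helmert 7p (PV): X=-199855.6905, Y=6036305.0357, Z=2048996.7657
→ Helmert 7p (PV): X=-199224.2105, Y=6035867.1799, Z=2049338.9078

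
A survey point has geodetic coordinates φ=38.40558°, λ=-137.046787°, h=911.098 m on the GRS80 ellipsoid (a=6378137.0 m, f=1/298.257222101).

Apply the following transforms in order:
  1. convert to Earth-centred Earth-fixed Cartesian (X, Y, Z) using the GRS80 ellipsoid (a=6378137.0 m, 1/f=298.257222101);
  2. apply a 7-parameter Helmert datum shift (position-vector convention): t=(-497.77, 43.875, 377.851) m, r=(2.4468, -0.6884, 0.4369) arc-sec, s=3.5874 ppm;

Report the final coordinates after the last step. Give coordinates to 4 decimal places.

X=-3663948.6747 m, Y=-3410639.6965 m, Z=3941726.7307 m

start: φ=38.405580°, λ=-137.046787°, h=911.098 m
→ ECEF (a=6378137.000, f=1/298.257222101): X=-3663431.8325, Y=-3410616.8219, Z=3941387.4253
→ Helmert 7p (PV): X=-3663948.6747, Y=-3410639.6965, Z=3941726.7307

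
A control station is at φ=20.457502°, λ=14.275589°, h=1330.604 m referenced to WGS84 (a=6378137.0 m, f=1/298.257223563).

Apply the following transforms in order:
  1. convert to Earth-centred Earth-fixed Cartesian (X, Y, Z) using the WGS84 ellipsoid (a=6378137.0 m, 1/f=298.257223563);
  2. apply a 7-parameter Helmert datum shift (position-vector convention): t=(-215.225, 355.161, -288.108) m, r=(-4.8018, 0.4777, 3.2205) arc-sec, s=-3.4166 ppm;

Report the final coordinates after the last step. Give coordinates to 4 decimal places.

X=5794673.5459 m, Y=1474971.3452 m, Z=2215343.0139 m

start: φ=20.457502°, λ=14.275589°, h=1330.604 m
→ ECEF (a=6378137.000, f=1/298.257223563): X=5794926.4600, Y=1474479.1631, Z=2215686.4381
→ Helmert 7p (PV): X=5794673.5459, Y=1474971.3452, Z=2215343.0139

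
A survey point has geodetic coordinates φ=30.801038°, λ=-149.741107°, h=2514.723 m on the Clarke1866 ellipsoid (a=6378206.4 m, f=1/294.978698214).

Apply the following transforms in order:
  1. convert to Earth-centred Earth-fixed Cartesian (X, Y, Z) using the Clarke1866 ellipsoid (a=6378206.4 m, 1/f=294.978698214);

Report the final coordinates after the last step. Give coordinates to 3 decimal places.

X=-4738220.530 m, Y=-2764234.182 m, Z=3248077.911 m

start: φ=30.801038°, λ=-149.741107°, h=2514.723 m
→ ECEF (a=6378206.400, f=1/294.978698214): X=-4738220.5296, Y=-2764234.1816, Z=3248077.9112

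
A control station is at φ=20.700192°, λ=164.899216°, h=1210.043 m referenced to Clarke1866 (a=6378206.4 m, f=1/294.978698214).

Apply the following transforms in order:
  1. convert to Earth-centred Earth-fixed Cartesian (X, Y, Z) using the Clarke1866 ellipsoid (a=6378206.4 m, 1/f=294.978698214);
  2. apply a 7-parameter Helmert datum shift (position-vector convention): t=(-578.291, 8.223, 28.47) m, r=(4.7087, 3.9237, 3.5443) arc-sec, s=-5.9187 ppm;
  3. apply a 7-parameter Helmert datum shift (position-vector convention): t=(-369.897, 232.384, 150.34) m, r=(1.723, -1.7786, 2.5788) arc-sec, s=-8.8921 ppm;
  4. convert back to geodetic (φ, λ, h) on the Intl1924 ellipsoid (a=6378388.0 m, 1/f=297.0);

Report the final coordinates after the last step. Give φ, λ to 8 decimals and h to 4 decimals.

start: φ=20.700192°, λ=164.899216°, h=1210.043 m
→ ECEF (a=6378206.400, f=1/294.978698214): X=-5763950.7850, Y=1555317.8933, Z=2240670.4239
→ Helmert 7p (PV): X=-5764479.0629, Y=1555166.7173, Z=2240830.7822
→ Helmert 7p (PV): X=-5764836.4670, Y=1555294.4853, Z=2240924.4812
→ geod (Bowring, a=6378388.000): φ=20.69875526°, λ=164.90164694°, h=1894.1888 m

φ=20.69875526°, λ=164.90164694°, h=1894.1888 m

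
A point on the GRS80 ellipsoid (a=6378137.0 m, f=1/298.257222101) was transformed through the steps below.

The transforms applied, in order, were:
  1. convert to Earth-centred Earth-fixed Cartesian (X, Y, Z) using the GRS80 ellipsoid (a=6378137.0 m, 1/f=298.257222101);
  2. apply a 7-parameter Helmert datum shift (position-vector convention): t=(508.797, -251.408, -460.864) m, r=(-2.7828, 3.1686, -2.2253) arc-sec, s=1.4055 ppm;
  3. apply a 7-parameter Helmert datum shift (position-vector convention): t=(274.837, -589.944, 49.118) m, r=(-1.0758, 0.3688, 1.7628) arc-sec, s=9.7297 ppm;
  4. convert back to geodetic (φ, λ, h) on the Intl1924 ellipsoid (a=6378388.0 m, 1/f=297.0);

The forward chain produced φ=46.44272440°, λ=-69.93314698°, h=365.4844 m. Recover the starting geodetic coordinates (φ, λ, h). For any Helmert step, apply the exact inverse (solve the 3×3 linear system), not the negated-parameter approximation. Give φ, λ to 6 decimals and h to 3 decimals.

start: φ=46.442724°, λ=-69.933147°, h=365.484 m
→ ECEF (a=6378388.000, f=1/297.0): X=1510825.9164, Y=-4135938.3705, Z=4599644.6340
→ Helmert⁻¹: X=1510492.8165, Y=-4135345.0898, Z=4599531.8961
→ Helmert⁻¹: X=1509955.8457, Y=-4135133.6395, Z=4599953.7017
→ geod (Bowring, a=6378137.000): φ=46.45069300°, λ=-69.94019000°, h=66.0640 m

φ=46.450693°, λ=-69.940190°, h=66.064 m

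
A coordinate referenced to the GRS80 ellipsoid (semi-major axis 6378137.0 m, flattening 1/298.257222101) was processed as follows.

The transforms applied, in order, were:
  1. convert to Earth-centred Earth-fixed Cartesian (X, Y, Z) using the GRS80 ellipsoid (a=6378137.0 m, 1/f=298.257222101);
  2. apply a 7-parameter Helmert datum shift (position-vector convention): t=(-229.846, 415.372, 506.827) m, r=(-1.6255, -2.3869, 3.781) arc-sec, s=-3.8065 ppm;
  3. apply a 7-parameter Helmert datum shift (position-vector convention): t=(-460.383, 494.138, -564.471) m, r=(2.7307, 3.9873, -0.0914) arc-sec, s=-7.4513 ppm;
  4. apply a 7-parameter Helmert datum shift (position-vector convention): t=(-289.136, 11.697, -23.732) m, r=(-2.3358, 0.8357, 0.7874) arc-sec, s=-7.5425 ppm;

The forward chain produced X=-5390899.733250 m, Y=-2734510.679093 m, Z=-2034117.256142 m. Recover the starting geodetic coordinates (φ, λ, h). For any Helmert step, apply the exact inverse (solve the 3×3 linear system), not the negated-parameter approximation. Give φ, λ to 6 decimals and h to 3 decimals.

start: X=-5390899.7333, Y=-2734510.6791, Z=-2034117.2561 m
→ Helmert⁻¹: X=-5390653.4534, Y=-2734499.3876, Z=-2034161.6733
→ Helmert⁻¹: X=-5390192.7097, Y=-2735043.2170, Z=-2033680.3444
→ Helmert⁻¹: X=-5390057.0611, Y=-2735354.1670, Z=-2034154.0971
→ geod (Bowring, a=6378137.000): φ=-18.71650100°, λ=-153.09305000°, h=1560.4960 m

φ=-18.716501°, λ=-153.093050°, h=1560.496 m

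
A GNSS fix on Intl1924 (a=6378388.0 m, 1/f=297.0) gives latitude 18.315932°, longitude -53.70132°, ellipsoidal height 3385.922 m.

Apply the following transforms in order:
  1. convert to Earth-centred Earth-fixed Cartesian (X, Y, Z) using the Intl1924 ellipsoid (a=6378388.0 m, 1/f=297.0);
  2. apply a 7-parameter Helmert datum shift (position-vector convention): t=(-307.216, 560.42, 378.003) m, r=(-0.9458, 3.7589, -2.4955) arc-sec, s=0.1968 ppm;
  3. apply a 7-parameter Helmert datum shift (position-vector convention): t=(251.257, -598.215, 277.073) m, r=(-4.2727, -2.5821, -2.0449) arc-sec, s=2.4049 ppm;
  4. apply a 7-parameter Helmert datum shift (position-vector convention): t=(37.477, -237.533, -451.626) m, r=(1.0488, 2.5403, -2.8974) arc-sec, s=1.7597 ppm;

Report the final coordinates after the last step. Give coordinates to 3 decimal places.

X=3587623.958 m, Y=-4884774.479 m, Z=1992945.801 m

start: φ=18.315932°, λ=-53.701320°, h=3385.922 m
→ ECEF (a=6378388.000, f=1/297.0): X=3587767.0026, Y=-4884388.7676, Z=1992699.5877
→ Helmert 7p (PV): X=3587437.7131, Y=-4883863.5783, Z=1993034.9973
→ Helmert 7p (PV): X=3587624.2294, Y=-4884467.8192, Z=1993462.9400
→ Helmert 7p (PV): X=3587623.9583, Y=-4884774.4790, Z=1992945.8015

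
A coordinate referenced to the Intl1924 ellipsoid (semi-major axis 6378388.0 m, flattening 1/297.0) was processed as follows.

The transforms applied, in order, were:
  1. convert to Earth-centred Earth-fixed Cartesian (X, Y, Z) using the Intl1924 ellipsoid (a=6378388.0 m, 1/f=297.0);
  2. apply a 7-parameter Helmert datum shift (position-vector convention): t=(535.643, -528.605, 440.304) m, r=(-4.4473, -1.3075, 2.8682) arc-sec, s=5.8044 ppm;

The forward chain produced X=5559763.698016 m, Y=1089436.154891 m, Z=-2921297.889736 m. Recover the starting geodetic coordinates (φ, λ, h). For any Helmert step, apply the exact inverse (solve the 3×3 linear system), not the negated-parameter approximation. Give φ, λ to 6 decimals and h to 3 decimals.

φ=-27.440107°, λ=11.092794°, h=240.114 m

start: X=5559763.6980, Y=1089436.1549, Z=-2921297.8897 m
→ Helmert⁻¹: X=5559192.4227, Y=1089944.1262, Z=-2921732.9739
→ geod (Bowring, a=6378388.000): φ=-27.44010700°, λ=11.09279400°, h=240.1140 m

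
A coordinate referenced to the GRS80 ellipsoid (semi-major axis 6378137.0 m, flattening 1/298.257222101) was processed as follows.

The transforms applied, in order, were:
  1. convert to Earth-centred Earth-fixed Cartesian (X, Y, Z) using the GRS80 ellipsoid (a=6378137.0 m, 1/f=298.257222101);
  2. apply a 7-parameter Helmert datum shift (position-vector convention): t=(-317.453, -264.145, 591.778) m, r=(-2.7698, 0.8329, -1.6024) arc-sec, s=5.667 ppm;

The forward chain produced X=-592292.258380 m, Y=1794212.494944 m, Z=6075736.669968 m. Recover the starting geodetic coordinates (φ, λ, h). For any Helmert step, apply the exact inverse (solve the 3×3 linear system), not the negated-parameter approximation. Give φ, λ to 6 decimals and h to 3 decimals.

start: X=-592292.2584, Y=1794212.4949, Z=6075736.6700 m
→ Helmert⁻¹: X=-592009.9221, Y=1794380.2925, Z=6075132.1694
→ geod (Bowring, a=6378137.000): φ=72.83178200°, λ=108.25898600°, h=3563.6980 m

φ=72.831782°, λ=108.258986°, h=3563.698 m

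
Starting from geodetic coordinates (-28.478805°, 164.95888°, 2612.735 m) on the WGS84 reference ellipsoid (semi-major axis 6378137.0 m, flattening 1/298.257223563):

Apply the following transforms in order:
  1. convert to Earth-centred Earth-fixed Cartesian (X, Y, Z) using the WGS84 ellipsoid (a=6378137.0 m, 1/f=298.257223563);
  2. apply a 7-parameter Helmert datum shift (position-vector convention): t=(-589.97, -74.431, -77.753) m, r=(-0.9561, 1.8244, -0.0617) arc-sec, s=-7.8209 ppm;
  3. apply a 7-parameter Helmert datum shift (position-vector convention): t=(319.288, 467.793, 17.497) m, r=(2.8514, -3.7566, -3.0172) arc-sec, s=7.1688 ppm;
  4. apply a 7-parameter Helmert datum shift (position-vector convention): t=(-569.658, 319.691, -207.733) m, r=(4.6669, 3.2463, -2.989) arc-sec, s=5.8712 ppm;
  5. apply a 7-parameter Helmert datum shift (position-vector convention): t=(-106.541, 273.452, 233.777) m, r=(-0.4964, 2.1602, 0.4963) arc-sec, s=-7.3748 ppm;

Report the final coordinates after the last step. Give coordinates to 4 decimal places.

X=-5421557.0932 m, Y=1457837.2618 m, Z=-3024391.6629 m

start: φ=-28.478805°, λ=164.958880°, h=2612.735 m
→ ECEF (a=6378137.000, f=1/298.257223563): X=-5420610.3009, Y=1456618.5237, Z=-3024498.1206
→ Helmert 7p (PV): X=-5421184.1924, Y=1456520.3027, Z=-3024511.0265
→ Helmert 7p (PV): X=-5420827.3777, Y=1457119.6489, Z=-3024593.8107
→ Helmert 7p (PV): X=-5421455.3499, Y=1457594.8832, Z=-3024701.0168
→ Helmert 7p (PV): X=-5421557.0932, Y=1457837.2618, Z=-3024391.6629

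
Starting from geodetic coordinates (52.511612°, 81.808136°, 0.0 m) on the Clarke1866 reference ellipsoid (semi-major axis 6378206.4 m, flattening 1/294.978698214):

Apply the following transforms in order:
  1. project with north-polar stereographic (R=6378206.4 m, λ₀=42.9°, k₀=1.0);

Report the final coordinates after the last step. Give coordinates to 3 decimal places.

start: φ=52.511612°, λ=81.808136°, h=0.000 m
→ stereo (R=6378206.4, λ₀=42.9°): E=2718790.4482, N=-3368455.0812

E=2718790.448 m, N=-3368455.081 m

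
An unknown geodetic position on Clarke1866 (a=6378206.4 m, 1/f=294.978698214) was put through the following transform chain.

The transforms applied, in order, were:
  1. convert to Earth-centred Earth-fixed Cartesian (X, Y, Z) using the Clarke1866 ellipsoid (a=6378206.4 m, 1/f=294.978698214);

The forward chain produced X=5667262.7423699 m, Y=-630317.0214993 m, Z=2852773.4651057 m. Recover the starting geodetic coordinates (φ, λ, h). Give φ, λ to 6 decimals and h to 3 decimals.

start: X=5667262.7424, Y=-630317.0215, Z=2852773.4651 m
→ geod (Bowring, a=6378206.400): φ=26.73444500°, λ=-6.34639500°, h=2148.2190 m

φ=26.734445°, λ=-6.346395°, h=2148.219 m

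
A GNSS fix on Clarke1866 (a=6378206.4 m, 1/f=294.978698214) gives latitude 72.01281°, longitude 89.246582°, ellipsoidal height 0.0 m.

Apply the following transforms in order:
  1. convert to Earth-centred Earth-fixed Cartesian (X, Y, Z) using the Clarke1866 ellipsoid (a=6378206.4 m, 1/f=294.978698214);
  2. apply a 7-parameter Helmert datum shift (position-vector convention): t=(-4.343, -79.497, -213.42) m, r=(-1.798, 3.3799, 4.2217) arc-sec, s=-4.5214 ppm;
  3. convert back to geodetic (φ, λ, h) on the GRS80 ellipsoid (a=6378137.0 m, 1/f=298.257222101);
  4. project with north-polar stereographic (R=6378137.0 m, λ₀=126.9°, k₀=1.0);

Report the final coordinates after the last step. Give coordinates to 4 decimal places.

start: φ=72.012810°, λ=89.246582°, h=0.000 m
→ ECEF (a=6378206.400, f=1/294.978698214): X=25978.6482, Y=1975505.1060, Z=6043945.9266
→ Helmert 7p (PV): X=26032.7915, Y=1975469.8932, Z=6043687.5335
→ geod (Bowring, a=6378137.000): φ=72.01113298°, λ=89.24499849°, h=-402.1715 m
→ stereo (R=6378137.0, λ₀=126.9°): E=-1233494.4184, N=-1598548.4061

E=-1233494.4184 m, N=-1598548.4061 m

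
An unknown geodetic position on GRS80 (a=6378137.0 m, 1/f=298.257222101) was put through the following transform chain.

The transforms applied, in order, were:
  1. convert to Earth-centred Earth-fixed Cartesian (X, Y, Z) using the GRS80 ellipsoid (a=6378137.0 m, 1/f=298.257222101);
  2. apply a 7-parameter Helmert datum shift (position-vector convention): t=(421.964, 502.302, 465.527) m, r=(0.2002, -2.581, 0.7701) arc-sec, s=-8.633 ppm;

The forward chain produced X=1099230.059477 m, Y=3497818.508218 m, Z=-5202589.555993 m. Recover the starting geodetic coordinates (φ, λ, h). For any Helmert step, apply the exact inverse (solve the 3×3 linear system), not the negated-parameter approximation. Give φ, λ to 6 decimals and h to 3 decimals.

φ=-55.014203°, λ=72.558740°, h=1009.263 m

start: X=1099230.0595, Y=3497818.5082, Z=-5202589.5560 m
→ Helmert⁻¹: X=1098765.5322, Y=3497337.2464, Z=-5203117.1448
→ geod (Bowring, a=6378137.000): φ=-55.01420300°, λ=72.55874000°, h=1009.2630 m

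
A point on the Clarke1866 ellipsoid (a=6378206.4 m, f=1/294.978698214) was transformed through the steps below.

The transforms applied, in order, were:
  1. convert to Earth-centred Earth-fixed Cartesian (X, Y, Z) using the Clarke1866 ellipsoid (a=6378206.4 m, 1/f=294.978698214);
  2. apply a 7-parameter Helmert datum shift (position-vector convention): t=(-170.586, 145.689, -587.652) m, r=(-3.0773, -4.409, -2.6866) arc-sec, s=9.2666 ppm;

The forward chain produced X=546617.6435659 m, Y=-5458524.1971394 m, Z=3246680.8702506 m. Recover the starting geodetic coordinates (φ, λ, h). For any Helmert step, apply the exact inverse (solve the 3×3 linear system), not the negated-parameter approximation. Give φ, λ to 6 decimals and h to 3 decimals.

start: X=546617.6436, Y=-5458524.1971, Z=3246680.8703 m
→ Helmert⁻¹: X=546923.6710, Y=-5458660.6243, Z=3247145.3020
→ geod (Bowring, a=6378206.400): φ=30.79197300°, λ=-84.27841600°, h=2379.9150 m

φ=30.791973°, λ=-84.278416°, h=2379.915 m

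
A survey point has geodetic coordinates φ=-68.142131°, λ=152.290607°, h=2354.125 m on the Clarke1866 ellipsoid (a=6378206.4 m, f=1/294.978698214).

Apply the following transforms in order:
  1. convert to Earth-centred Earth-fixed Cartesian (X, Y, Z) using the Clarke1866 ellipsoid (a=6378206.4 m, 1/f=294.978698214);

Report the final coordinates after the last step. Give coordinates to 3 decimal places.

X=-2109242.429 m, Y=1107818.169 m, Z=-5899011.163 m

start: φ=-68.142131°, λ=152.290607°, h=2354.125 m
→ ECEF (a=6378206.400, f=1/294.978698214): X=-2109242.4293, Y=1107818.1687, Z=-5899011.1630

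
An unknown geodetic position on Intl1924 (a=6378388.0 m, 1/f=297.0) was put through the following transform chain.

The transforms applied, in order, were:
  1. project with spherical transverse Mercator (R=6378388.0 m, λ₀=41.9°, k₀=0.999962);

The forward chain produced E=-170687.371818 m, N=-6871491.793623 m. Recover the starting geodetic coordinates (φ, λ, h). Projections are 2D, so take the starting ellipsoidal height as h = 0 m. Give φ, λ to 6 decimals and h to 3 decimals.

φ=-61.689465°, λ=38.665932°, h=0.000 m

start: E=-170687.3718, N=-6871491.7936 m
→ tm⁻¹: φ=-61.68946500°, λ=38.66593200°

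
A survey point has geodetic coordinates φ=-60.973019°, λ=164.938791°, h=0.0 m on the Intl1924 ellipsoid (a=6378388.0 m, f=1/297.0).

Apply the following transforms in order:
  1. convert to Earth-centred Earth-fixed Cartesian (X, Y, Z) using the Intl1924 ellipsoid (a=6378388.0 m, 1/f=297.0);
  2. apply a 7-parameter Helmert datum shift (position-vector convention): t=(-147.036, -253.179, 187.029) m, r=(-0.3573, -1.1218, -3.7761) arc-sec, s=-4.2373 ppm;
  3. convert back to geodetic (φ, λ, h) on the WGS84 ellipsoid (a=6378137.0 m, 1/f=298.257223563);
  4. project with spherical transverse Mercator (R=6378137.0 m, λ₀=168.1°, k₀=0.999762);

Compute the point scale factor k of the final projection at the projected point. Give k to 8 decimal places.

start: φ=-60.973019°, λ=164.938791°, h=0.000 m
→ ECEF (a=6378388.000, f=1/297.0): X=-2996326.2189, Y=806294.9647, Z=-5554005.1793
→ Helmert 7p (PV): X=-2996415.5917, Y=806083.6020, Z=-5553812.3088
→ geod (Bowring, a=6378137.000): φ=-60.97123582°, λ=164.94298856°, h=27.7879 m
→ into tm (λ₀=168.1°): φ=-60.97123582°, λ−λ₀=-3.15701144°
scale k = 1.00011919

1.00011919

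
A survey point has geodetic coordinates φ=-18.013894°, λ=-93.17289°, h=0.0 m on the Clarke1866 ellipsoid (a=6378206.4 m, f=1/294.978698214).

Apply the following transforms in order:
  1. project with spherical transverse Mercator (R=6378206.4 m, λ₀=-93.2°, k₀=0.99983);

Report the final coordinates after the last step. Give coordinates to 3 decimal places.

start: φ=-18.013894°, λ=-93.172890°, h=0.000 m
→ tm (R=6378206.4, λ₀=-93.2°): E=2869.4834, N=-2004978.6324

E=2869.483 m, N=-2004978.632 m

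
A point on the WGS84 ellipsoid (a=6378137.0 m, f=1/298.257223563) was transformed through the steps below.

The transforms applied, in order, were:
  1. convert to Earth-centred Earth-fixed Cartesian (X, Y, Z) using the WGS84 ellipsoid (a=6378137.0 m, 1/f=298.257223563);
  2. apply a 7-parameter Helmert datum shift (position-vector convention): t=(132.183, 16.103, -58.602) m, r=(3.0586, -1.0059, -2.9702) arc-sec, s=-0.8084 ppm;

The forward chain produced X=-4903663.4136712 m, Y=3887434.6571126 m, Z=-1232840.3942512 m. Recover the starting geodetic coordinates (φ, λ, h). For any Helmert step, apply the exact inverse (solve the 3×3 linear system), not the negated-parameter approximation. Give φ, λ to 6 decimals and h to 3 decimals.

φ=-11.218147°, λ=141.595838°, h=678.941 m

start: X=-4903663.4137, Y=3887434.6571, Z=-1232840.3943 m
→ Helmert⁻¹: X=-4903861.5504, Y=3887332.8006, Z=-1232816.5173
→ geod (Bowring, a=6378137.000): φ=-11.21814700°, λ=141.59583800°, h=678.9410 m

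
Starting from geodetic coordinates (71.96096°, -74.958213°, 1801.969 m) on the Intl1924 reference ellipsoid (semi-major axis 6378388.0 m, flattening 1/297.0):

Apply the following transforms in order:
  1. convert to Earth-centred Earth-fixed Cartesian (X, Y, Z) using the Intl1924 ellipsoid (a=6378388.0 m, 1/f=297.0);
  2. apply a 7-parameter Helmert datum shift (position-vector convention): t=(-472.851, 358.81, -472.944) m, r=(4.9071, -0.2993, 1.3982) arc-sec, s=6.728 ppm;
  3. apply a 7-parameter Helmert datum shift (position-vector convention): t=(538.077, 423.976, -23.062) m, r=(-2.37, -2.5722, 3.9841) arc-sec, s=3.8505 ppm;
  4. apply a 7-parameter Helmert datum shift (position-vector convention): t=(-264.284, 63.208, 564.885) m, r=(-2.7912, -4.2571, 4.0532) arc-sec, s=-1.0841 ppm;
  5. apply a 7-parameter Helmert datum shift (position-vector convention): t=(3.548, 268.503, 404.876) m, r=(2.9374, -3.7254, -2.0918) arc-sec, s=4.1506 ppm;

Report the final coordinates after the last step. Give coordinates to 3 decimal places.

X=513872.504 m, Y=-1912822.076 m, Z=6044753.897 m

start: φ=71.960960°, λ=-74.958213°, h=1801.969 m
→ ECEF (a=6378388.000, f=1/297.0): X=514310.9131, Y=-1913850.1240, Z=6044195.5136
→ Helmert 7p (PV): X=513845.7253, Y=-1913644.4981, Z=6043718.4499
→ Helmert 7p (PV): X=514347.3762, Y=-1913148.5223, Z=6043747.0551
→ Helmert 7p (PV): X=513995.3921, Y=-1912991.3485, Z=6044341.8926
→ Helmert 7p (PV): X=513872.5043, Y=-1912822.0755, Z=6044753.8968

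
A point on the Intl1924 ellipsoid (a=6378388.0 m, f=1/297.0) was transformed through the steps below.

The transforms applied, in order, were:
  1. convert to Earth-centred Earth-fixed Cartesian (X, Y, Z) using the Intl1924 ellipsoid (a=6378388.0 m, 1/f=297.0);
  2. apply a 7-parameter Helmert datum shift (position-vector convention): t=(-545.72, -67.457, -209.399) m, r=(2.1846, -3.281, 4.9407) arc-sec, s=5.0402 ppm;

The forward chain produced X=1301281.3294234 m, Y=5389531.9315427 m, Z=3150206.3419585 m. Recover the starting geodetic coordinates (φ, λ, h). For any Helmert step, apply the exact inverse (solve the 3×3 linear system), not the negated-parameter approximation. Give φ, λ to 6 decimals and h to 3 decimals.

start: X=1301281.3294, Y=5389531.9315, Z=3150206.3420 m
→ Helmert⁻¹: X=1301999.6968, Y=5389574.4028, Z=3150322.0695
→ geod (Bowring, a=6378388.000): φ=29.77043600°, λ=76.41883800°, h=3960.5920 m

φ=29.770436°, λ=76.418838°, h=3960.592 m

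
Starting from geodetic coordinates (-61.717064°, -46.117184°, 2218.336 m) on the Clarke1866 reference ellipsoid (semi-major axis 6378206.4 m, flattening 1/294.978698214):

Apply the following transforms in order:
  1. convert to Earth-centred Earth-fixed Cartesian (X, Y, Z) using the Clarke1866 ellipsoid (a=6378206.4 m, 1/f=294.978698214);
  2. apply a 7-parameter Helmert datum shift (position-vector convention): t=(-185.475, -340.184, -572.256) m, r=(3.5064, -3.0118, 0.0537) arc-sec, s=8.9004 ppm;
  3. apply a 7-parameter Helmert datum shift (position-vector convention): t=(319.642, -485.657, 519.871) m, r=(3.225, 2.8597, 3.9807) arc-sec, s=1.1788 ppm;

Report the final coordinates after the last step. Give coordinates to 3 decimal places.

X=2101368.601 m, Y=-2185370.175 m, Z=-5595580.053 m

start: φ=-61.717064°, λ=-46.117184°, h=2218.336 m
→ ECEF (a=6378206.400, f=1/294.978698214): X=2101166.4006, Y=-2184746.0242, Z=-5595401.5181
→ Helmert 7p (PV): X=2101081.8982, Y=-2185009.9863, Z=-5596030.0346
→ Helmert 7p (PV): X=2101368.6008, Y=-2185370.1749, Z=-5595580.0533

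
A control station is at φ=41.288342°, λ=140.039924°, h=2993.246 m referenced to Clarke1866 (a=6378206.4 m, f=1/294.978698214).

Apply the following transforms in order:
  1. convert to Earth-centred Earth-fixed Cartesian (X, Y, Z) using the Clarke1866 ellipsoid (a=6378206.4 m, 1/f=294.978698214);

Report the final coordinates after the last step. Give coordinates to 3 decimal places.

start: φ=41.288342°, λ=140.039924°, h=2993.246 m
→ ECEF (a=6378206.400, f=1/294.978698214): X=-3680619.4064, Y=3084038.5073, Z=4188313.2487

X=-3680619.406 m, Y=3084038.507 m, Z=4188313.249 m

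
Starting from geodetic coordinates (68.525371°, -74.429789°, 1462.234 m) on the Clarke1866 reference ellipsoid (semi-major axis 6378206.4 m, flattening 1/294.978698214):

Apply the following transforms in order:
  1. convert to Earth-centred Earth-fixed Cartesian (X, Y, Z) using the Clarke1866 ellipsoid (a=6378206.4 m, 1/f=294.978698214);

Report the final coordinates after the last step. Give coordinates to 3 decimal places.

start: φ=68.525371°, λ=-74.429789°, h=1462.234 m
→ ECEF (a=6378206.400, f=1/294.978698214): X=628745.0576, Y=-2256440.4300, Z=5913969.5377

X=628745.058 m, Y=-2256440.430 m, Z=5913969.538 m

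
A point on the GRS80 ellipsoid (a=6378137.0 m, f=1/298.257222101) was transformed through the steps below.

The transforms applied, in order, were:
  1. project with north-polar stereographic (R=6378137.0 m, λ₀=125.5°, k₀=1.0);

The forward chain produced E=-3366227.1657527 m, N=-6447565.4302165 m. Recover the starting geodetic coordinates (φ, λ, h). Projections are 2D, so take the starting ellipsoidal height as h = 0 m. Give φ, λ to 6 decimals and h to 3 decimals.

start: E=-3366227.1658, N=-6447565.4302 m
→ stereo⁻¹: φ=30.61785400°, λ=97.93126500°

φ=30.617854°, λ=97.931265°, h=0.000 m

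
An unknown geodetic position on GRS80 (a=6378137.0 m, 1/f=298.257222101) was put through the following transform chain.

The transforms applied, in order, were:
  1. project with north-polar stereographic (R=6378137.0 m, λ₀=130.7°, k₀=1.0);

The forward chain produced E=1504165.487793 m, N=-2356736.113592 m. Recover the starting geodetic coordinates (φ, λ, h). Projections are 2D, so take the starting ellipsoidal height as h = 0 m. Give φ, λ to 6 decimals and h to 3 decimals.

φ=65.275496°, λ=163.247686°, h=0.000 m

start: E=1504165.4878, N=-2356736.1136 m
→ stereo⁻¹: φ=65.27549600°, λ=163.24768600°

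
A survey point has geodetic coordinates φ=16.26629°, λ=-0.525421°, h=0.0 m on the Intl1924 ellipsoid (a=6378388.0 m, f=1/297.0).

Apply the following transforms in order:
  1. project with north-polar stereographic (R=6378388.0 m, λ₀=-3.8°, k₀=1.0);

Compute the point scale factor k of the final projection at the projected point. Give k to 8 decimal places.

1.56237555

start: φ=16.266290°, λ=-0.525421°, h=0.000 m
→ into stereo (λ₀=-3.8°): φ=16.26629000°, λ−λ₀=3.27457900°
scale k = 1.56237555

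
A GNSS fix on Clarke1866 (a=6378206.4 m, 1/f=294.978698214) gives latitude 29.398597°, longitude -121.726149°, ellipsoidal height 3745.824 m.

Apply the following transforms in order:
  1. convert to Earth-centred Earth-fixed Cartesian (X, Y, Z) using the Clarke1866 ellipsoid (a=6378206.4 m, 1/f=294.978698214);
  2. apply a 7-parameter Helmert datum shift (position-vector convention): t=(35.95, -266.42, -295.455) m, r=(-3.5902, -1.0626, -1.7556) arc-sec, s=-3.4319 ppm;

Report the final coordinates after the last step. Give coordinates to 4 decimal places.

start: φ=29.398597°, λ=-121.726149°, h=3745.824 m
→ ECEF (a=6378206.400, f=1/294.978698214): X=-2926230.9117, Y=-4733138.5626, Z=3114134.9611
→ Helmert 7p (PV): X=-2926241.2474, Y=-4733309.6290, Z=3113896.1276

X=-2926241.2474 m, Y=-4733309.6290 m, Z=3113896.1276 m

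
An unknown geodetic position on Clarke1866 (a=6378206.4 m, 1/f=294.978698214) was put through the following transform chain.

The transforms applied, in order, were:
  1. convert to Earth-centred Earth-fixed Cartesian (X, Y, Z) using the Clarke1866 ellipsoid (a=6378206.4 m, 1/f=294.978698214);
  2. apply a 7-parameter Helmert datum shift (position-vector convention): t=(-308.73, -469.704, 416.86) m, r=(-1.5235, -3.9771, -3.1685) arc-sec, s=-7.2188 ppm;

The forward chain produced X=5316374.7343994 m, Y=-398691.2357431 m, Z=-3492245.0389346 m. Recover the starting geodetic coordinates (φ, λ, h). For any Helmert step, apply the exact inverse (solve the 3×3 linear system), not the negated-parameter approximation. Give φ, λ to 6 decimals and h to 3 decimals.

start: X=5316374.7344, Y=-398691.2357, Z=-3492245.0389 m
→ Helmert⁻¹: X=5316660.6140, Y=-398116.9373, Z=-3492792.5658
→ geod (Bowring, a=6378206.400): φ=-33.40809500°, λ=-4.28237400°, h=2082.5770 m

φ=-33.408095°, λ=-4.282374°, h=2082.577 m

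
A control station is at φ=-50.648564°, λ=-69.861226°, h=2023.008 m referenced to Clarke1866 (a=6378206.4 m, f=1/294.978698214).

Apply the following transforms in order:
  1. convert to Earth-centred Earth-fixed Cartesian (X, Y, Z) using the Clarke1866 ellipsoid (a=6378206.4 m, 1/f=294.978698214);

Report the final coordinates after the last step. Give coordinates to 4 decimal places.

X=1395688.1471 m, Y=-3805914.4663 m, Z=-4910208.1344 m

start: φ=-50.648564°, λ=-69.861226°, h=2023.008 m
→ ECEF (a=6378206.400, f=1/294.978698214): X=1395688.1471, Y=-3805914.4663, Z=-4910208.1344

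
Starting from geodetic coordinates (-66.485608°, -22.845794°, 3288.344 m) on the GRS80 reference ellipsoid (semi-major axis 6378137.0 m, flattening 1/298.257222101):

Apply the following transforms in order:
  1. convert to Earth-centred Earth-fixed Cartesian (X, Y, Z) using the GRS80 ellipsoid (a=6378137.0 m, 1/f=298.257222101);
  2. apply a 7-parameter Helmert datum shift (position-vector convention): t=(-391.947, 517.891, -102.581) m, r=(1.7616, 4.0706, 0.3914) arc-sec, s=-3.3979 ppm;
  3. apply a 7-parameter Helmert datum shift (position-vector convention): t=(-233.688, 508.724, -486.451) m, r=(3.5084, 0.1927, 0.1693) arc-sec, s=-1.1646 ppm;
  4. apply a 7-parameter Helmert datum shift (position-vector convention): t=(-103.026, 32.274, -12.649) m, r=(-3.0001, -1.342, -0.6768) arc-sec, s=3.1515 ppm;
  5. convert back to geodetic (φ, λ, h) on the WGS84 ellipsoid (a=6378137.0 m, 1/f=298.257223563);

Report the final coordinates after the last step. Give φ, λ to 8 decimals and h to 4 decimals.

start: φ=-66.485608°, λ=-22.845794°, h=3288.344 m
→ ECEF (a=6378137.000, f=1/298.257222101): X=2352955.1238, Y=-991304.9275, Z=-5828777.9767
→ Helmert 7p (PV): X=2352442.0332, Y=-990729.4230, Z=-5828915.6532
→ Helmert 7p (PV): X=2352200.9732, Y=-990118.4692, Z=-5829414.3651
→ Helmert 7p (PV): X=2352140.0388, Y=-990181.8222, Z=-5829415.6804
→ geod (Bowring, a=6378137.000): φ=-66.49764438°, λ=-22.82966216°, h=3399.6087 m

φ=-66.49764438°, λ=-22.82966216°, h=3399.6087 m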